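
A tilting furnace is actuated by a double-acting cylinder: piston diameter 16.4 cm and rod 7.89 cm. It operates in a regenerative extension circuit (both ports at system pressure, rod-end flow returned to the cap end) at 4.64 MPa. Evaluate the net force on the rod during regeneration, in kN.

With equal pressure on both faces, forces on the annular region cancel; the net push is pressure × rod cross-section.
Rod cross-section A_rod = π/4 × (7.89 cm)² = 48.89 cm^2
F = P × A_rod

F ≈ 22.7 kN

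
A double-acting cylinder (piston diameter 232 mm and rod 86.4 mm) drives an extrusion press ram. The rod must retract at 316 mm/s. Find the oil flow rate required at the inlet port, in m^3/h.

Rod-side annular area A_ann = π/4 × (232² − 86.4²) = 36410 mm^2
Q = A × v

Q ≈ 41.4 m^3/h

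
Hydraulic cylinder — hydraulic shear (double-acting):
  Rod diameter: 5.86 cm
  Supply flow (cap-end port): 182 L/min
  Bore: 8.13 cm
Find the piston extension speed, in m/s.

Cap-side area A_cap = π/4 × (8.13 cm)² = 51.91 cm^2
v = Q / A

v ≈ 0.584 m/s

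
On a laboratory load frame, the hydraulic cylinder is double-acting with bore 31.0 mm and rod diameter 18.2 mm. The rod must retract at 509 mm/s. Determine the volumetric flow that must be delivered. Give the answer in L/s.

Q ≈ 0.252 L/s

Rod-side annular area A_ann = π/4 × (31.0² − 18.2²) = 494.6 mm^2
Q = A × v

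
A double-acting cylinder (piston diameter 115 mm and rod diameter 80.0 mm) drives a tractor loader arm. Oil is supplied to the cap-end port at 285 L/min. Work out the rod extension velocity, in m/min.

v ≈ 27.4 m/min

Cap-side area A_cap = π/4 × (115 mm)² = 10390 mm^2
v = Q / A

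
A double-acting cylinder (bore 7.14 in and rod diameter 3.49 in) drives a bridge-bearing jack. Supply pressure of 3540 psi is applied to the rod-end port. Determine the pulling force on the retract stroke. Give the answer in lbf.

Rod-side annular area A_ann = π/4 × (7.14² − 3.49²) = 30.47 in^2
On retraction the pressure acts on the annular area (bore minus rod).
F = P × A_ann

F ≈ 1.08e5 lbf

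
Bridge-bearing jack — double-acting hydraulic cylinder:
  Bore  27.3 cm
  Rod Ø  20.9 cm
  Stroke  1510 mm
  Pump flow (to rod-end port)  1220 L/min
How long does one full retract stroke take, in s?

t ≈ 1.80 s

Rod-side annular area A_ann = π/4 × (27.3² − 20.9²) = 242.3 cm^2
Swept volume V = A × L; t = V / Q = A·L / Q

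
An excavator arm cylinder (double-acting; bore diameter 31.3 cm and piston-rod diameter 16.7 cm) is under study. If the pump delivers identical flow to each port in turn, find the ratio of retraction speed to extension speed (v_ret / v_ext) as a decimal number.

v_ret/v_ext ≈ 1.40

Cap-side area A_cap = π/4 × (31.3 cm)² = 769.4 cm^2
Rod-side annular area A_ann = π/4 × (31.3² − 16.7²) = 550.4 cm^2
For equal Q, v ∝ 1/A, so v_ret/v_ext = A_cap/A_ann.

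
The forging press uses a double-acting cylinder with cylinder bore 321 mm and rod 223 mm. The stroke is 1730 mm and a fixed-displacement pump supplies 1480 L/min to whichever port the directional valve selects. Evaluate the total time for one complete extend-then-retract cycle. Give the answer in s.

t ≈ 8.61 s

Cap-side area A_cap = π/4 × (321 mm)² = 80930 mm^2
Rod-side annular area A_ann = π/4 × (321² − 223²) = 41870 mm^2
t_ext = A_cap·L/Q = 5.676 s
t_ret = A_ann·L/Q = 2.937 s
t_cycle = t_ext + t_ret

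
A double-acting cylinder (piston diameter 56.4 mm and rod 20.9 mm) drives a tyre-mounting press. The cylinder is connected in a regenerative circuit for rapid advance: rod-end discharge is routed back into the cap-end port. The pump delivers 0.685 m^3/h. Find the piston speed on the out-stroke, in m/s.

In regeneration the rod-end outflow joins the pump flow into the cap end, so the net volume the pump must supply per unit advance equals the rod cross-section area.
Rod cross-section A_rod = π/4 × (20.9 mm)² = 343.1 mm^2
v = Q_pump / A_rod

v ≈ 0.555 m/s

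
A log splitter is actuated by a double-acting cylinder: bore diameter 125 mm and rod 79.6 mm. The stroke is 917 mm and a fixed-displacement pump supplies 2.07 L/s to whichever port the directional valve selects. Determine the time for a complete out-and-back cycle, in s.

Cap-side area A_cap = π/4 × (125 mm)² = 12270 mm^2
Rod-side annular area A_ann = π/4 × (125² − 79.6²) = 7295 mm^2
t_ext = A_cap·L/Q = 5.436 s
t_ret = A_ann·L/Q = 3.232 s
t_cycle = t_ext + t_ret

t ≈ 8.67 s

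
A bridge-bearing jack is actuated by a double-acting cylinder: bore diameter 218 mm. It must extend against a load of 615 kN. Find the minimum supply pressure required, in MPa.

Cap-side area A_cap = π/4 × (218 mm)² = 37330 mm^2
P = F / A = 615 kN / A

P ≈ 16.5 MPa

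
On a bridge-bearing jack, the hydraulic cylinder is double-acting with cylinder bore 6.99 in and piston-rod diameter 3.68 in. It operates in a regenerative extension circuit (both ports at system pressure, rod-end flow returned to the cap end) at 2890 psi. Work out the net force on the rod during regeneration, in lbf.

With equal pressure on both faces, forces on the annular region cancel; the net push is pressure × rod cross-section.
Rod cross-section A_rod = π/4 × (3.68 in)² = 10.64 in^2
F = P × A_rod

F ≈ 30700 lbf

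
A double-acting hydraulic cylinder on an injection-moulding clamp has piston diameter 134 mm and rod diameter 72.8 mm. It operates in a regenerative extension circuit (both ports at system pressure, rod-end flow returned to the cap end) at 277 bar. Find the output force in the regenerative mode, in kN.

F ≈ 115 kN

With equal pressure on both faces, forces on the annular region cancel; the net push is pressure × rod cross-section.
Rod cross-section A_rod = π/4 × (72.8 mm)² = 4162 mm^2
F = P × A_rod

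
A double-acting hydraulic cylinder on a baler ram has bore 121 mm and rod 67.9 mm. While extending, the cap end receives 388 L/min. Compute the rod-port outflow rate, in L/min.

Q_out ≈ 266 L/min

Cap-side area A_cap = π/4 × (121 mm)² = 11500 mm^2
Rod-side annular area A_ann = π/4 × (121² − 67.9²) = 7878 mm^2
Piston speed v = Q_in/A_cap; rod-end outflow Q_out = v × A_ann = Q_in × A_ann/A_cap.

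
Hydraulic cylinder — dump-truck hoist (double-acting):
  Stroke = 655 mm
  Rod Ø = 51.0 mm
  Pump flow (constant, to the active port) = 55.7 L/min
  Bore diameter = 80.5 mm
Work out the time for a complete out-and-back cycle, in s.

Cap-side area A_cap = π/4 × (80.5 mm)² = 5090 mm^2
Rod-side annular area A_ann = π/4 × (80.5² − 51.0²) = 3047 mm^2
t_ext = A_cap·L/Q = 3.591 s
t_ret = A_ann·L/Q = 2.150 s
t_cycle = t_ext + t_ret

t ≈ 5.74 s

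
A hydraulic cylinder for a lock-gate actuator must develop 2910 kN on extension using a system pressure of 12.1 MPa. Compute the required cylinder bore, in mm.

D ≈ 553 mm

Extension force acts on the full piston face: F = P × (π/4)D².
D = √(4F / (πP)) = √(4 × 2910 kN / (π × 12.1 MPa))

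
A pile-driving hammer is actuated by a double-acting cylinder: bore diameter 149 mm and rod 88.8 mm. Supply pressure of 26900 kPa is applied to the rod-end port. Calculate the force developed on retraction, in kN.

Rod-side annular area A_ann = π/4 × (149² − 88.8²) = 11240 mm^2
On retraction the pressure acts on the annular area (bore minus rod).
F = P × A_ann

F ≈ 302 kN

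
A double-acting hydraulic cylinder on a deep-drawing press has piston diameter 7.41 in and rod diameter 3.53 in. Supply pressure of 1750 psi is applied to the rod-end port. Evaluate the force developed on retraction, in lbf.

Rod-side annular area A_ann = π/4 × (7.41² − 3.53²) = 33.34 in^2
On retraction the pressure acts on the annular area (bore minus rod).
F = P × A_ann

F ≈ 58300 lbf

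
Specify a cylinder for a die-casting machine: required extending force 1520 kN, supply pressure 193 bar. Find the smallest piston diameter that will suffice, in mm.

D ≈ 317 mm

Extension force acts on the full piston face: F = P × (π/4)D².
D = √(4F / (πP)) = √(4 × 1520 kN / (π × 193 bar))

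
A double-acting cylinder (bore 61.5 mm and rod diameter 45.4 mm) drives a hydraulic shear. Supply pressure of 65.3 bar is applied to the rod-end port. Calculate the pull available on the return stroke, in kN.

F ≈ 8.83 kN

Rod-side annular area A_ann = π/4 × (61.5² − 45.4²) = 1352 mm^2
On retraction the pressure acts on the annular area (bore minus rod).
F = P × A_ann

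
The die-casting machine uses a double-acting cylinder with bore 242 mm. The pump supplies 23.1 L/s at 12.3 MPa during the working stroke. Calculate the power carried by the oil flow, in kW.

W ≈ 284 kW

Hydraulic power = P × Q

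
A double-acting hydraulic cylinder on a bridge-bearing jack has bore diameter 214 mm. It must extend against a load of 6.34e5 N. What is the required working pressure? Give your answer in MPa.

Cap-side area A_cap = π/4 × (214 mm)² = 35970 mm^2
P = F / A = 6.34e5 N / A

P ≈ 17.6 MPa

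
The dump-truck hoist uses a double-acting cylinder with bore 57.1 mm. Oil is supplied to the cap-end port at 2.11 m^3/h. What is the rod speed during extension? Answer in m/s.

Cap-side area A_cap = π/4 × (57.1 mm)² = 2561 mm^2
v = Q / A

v ≈ 0.229 m/s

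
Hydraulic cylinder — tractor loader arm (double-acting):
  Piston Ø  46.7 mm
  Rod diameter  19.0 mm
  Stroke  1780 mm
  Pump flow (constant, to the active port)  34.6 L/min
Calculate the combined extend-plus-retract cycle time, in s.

Cap-side area A_cap = π/4 × (46.7 mm)² = 1713 mm^2
Rod-side annular area A_ann = π/4 × (46.7² − 19.0²) = 1429 mm^2
t_ext = A_cap·L/Q = 5.287 s
t_ret = A_ann·L/Q = 4.412 s
t_cycle = t_ext + t_ret

t ≈ 9.70 s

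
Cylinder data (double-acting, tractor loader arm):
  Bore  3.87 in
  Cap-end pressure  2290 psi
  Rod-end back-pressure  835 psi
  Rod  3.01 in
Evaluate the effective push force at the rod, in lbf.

F ≈ 23100 lbf

Cap-side area A_cap = π/4 × (3.87 in)² = 11.76 in^2
Rod-side annular area A_ann = π/4 × (3.87² − 3.01²) = 4.647 in^2
Net thrust = P_cap·A_cap − P_rod·A_ann = 26940 lbf − 3880 lbf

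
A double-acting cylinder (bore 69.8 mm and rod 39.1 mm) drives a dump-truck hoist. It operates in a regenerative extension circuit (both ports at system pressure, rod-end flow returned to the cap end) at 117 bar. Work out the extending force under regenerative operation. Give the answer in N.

F ≈ 14000 N

With equal pressure on both faces, forces on the annular region cancel; the net push is pressure × rod cross-section.
Rod cross-section A_rod = π/4 × (39.1 mm)² = 1201 mm^2
F = P × A_rod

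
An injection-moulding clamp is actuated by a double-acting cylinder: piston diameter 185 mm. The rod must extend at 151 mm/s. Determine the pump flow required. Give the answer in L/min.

Q ≈ 244 L/min

Cap-side area A_cap = π/4 × (185 mm)² = 26880 mm^2
Q = A × v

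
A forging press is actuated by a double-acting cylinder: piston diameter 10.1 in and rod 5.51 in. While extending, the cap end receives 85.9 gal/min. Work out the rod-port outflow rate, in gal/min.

Q_out ≈ 60.3 gal/min

Cap-side area A_cap = π/4 × (10.1 in)² = 80.12 in^2
Rod-side annular area A_ann = π/4 × (10.1² − 5.51²) = 56.27 in^2
Piston speed v = Q_in/A_cap; rod-end outflow Q_out = v × A_ann = Q_in × A_ann/A_cap.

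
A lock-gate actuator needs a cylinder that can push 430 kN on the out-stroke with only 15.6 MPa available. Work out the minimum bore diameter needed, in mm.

Extension force acts on the full piston face: F = P × (π/4)D².
D = √(4F / (πP)) = √(4 × 430 kN / (π × 15.6 MPa))

D ≈ 187 mm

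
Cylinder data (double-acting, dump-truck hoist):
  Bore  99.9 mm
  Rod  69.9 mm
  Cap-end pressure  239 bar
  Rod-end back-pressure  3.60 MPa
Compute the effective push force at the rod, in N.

F ≈ 1.73e5 N

Cap-side area A_cap = π/4 × (99.9 mm)² = 7838 mm^2
Rod-side annular area A_ann = π/4 × (99.9² − 69.9²) = 4001 mm^2
Net thrust = P_cap·A_cap − P_rod·A_ann = 1.873e5 N − 14400 N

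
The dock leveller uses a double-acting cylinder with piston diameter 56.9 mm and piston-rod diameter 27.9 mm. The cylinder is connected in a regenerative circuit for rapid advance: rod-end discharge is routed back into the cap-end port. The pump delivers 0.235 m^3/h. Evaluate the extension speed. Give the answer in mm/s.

v ≈ 107 mm/s

In regeneration the rod-end outflow joins the pump flow into the cap end, so the net volume the pump must supply per unit advance equals the rod cross-section area.
Rod cross-section A_rod = π/4 × (27.9 mm)² = 611.4 mm^2
v = Q_pump / A_rod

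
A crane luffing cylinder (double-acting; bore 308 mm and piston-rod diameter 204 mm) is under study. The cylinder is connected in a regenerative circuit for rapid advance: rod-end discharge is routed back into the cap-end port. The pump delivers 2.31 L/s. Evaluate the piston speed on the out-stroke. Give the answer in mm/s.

v ≈ 70.7 mm/s

In regeneration the rod-end outflow joins the pump flow into the cap end, so the net volume the pump must supply per unit advance equals the rod cross-section area.
Rod cross-section A_rod = π/4 × (204 mm)² = 32690 mm^2
v = Q_pump / A_rod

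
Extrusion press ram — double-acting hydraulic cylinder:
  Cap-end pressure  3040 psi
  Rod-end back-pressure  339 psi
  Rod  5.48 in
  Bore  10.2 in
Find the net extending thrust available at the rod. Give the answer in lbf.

F ≈ 2.29e5 lbf

Cap-side area A_cap = π/4 × (10.2 in)² = 81.71 in^2
Rod-side annular area A_ann = π/4 × (10.2² − 5.48²) = 58.13 in^2
Net thrust = P_cap·A_cap − P_rod·A_ann = 2.484e5 lbf − 19710 lbf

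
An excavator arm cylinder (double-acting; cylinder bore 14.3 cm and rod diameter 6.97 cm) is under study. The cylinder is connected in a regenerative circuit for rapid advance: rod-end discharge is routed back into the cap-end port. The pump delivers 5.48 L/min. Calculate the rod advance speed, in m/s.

In regeneration the rod-end outflow joins the pump flow into the cap end, so the net volume the pump must supply per unit advance equals the rod cross-section area.
Rod cross-section A_rod = π/4 × (6.97 cm)² = 38.16 cm^2
v = Q_pump / A_rod

v ≈ 0.0239 m/s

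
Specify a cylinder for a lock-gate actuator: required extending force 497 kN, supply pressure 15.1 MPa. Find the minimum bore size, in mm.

D ≈ 205 mm

Extension force acts on the full piston face: F = P × (π/4)D².
D = √(4F / (πP)) = √(4 × 497 kN / (π × 15.1 MPa))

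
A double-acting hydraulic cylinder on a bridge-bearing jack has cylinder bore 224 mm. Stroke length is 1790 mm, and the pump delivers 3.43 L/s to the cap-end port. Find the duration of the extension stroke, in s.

t ≈ 20.6 s

Cap-side area A_cap = π/4 × (224 mm)² = 39410 mm^2
Swept volume V = A × L; t = V / Q = A·L / Q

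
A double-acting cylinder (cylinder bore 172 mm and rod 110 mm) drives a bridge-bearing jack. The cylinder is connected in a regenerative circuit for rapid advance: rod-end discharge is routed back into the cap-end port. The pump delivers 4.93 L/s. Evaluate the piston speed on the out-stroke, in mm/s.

In regeneration the rod-end outflow joins the pump flow into the cap end, so the net volume the pump must supply per unit advance equals the rod cross-section area.
Rod cross-section A_rod = π/4 × (110 mm)² = 9503 mm^2
v = Q_pump / A_rod

v ≈ 519 mm/s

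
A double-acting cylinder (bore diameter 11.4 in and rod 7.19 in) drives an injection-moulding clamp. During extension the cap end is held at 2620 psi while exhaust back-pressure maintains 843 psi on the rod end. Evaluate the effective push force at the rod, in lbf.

Cap-side area A_cap = π/4 × (11.4 in)² = 102.1 in^2
Rod-side annular area A_ann = π/4 × (11.4² − 7.19²) = 61.47 in^2
Net thrust = P_cap·A_cap − P_rod·A_ann = 2.674e5 lbf − 51820 lbf

F ≈ 2.16e5 lbf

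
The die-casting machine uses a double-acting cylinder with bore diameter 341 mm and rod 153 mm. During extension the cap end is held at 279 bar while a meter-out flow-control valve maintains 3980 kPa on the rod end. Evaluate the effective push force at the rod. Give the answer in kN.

F ≈ 2260 kN

Cap-side area A_cap = π/4 × (341 mm)² = 91330 mm^2
Rod-side annular area A_ann = π/4 × (341² − 153²) = 72940 mm^2
Net thrust = P_cap·A_cap − P_rod·A_ann = 2548 kN − 290.3 kN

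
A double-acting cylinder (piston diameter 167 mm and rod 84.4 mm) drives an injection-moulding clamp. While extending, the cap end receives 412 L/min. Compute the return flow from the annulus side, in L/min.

Q_out ≈ 307 L/min

Cap-side area A_cap = π/4 × (167 mm)² = 21900 mm^2
Rod-side annular area A_ann = π/4 × (167² − 84.4²) = 16310 mm^2
Piston speed v = Q_in/A_cap; rod-end outflow Q_out = v × A_ann = Q_in × A_ann/A_cap.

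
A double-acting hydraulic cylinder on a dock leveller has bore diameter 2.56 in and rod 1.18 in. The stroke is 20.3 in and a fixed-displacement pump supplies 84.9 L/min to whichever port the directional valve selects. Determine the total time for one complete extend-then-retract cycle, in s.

Cap-side area A_cap = π/4 × (2.56 in)² = 5.147 in^2
Rod-side annular area A_ann = π/4 × (2.56² − 1.18²) = 4.054 in^2
t_ext = A_cap·L/Q = 1.210 s
t_ret = A_ann·L/Q = 0.9530 s
t_cycle = t_ext + t_ret

t ≈ 2.16 s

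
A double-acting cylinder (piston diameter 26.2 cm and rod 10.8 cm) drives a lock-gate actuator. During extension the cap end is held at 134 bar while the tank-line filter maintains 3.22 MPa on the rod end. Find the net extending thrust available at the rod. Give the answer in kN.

Cap-side area A_cap = π/4 × (26.2 cm)² = 539.1 cm^2
Rod-side annular area A_ann = π/4 × (26.2² − 10.8²) = 447.5 cm^2
Net thrust = P_cap·A_cap − P_rod·A_ann = 722.4 kN − 144.1 kN

F ≈ 578 kN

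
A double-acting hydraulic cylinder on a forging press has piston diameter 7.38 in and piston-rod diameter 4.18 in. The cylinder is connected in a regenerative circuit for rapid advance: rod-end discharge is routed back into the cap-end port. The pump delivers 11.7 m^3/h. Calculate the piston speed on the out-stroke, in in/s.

In regeneration the rod-end outflow joins the pump flow into the cap end, so the net volume the pump must supply per unit advance equals the rod cross-section area.
Rod cross-section A_rod = π/4 × (4.18 in)² = 13.72 in^2
v = Q_pump / A_rod

v ≈ 14.5 in/s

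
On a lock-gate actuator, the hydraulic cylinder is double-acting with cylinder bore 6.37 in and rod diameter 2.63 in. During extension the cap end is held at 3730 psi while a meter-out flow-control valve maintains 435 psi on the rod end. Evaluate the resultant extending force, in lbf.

Cap-side area A_cap = π/4 × (6.37 in)² = 31.87 in^2
Rod-side annular area A_ann = π/4 × (6.37² − 2.63²) = 26.44 in^2
Net thrust = P_cap·A_cap − P_rod·A_ann = 1.189e5 lbf − 11500 lbf

F ≈ 1.07e5 lbf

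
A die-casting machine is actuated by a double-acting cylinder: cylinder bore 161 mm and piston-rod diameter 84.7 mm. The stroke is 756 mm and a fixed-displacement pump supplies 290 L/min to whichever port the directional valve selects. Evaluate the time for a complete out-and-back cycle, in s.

Cap-side area A_cap = π/4 × (161 mm)² = 20360 mm^2
Rod-side annular area A_ann = π/4 × (161² − 84.7²) = 14720 mm^2
t_ext = A_cap·L/Q = 3.184 s
t_ret = A_ann·L/Q = 2.303 s
t_cycle = t_ext + t_ret

t ≈ 5.49 s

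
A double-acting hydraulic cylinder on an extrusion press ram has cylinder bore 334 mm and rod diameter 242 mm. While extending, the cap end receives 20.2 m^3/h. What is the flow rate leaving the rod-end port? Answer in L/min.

Q_out ≈ 160 L/min

Cap-side area A_cap = π/4 × (334 mm)² = 87620 mm^2
Rod-side annular area A_ann = π/4 × (334² − 242²) = 41620 mm^2
Piston speed v = Q_in/A_cap; rod-end outflow Q_out = v × A_ann = Q_in × A_ann/A_cap.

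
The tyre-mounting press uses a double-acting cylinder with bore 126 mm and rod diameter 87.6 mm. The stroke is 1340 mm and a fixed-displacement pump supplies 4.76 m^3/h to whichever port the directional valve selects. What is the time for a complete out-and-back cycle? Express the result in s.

t ≈ 19.2 s

Cap-side area A_cap = π/4 × (126 mm)² = 12470 mm^2
Rod-side annular area A_ann = π/4 × (126² − 87.6²) = 6442 mm^2
t_ext = A_cap·L/Q = 12.64 s
t_ret = A_ann·L/Q = 6.529 s
t_cycle = t_ext + t_ret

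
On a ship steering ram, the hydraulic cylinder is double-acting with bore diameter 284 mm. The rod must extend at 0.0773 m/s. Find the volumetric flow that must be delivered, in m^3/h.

Q ≈ 17.6 m^3/h

Cap-side area A_cap = π/4 × (284 mm)² = 63350 mm^2
Q = A × v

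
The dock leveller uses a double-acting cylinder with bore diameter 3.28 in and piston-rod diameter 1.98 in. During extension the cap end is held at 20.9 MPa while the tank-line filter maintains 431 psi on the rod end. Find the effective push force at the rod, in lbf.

F ≈ 23300 lbf

Cap-side area A_cap = π/4 × (3.28 in)² = 8.450 in^2
Rod-side annular area A_ann = π/4 × (3.28² − 1.98²) = 5.371 in^2
Net thrust = P_cap·A_cap − P_rod·A_ann = 25610 lbf − 2315 lbf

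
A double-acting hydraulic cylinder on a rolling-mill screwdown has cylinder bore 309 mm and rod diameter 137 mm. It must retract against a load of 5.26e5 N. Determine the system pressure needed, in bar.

P ≈ 87.3 bar

Rod-side annular area A_ann = π/4 × (309² − 137²) = 60250 mm^2
Retraction: pressure acts on the annular area.
P = F / A = 5.26e5 N / A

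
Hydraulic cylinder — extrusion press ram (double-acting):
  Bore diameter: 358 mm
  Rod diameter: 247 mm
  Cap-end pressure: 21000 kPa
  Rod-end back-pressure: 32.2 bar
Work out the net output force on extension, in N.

Cap-side area A_cap = π/4 × (358 mm)² = 1.007e5 mm^2
Rod-side annular area A_ann = π/4 × (358² − 247²) = 52740 mm^2
Net thrust = P_cap·A_cap − P_rod·A_ann = 2.114e6 N − 1.698e5 N

F ≈ 1.94e6 N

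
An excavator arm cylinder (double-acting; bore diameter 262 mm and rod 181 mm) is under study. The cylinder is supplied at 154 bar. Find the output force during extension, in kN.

Cap-side area A_cap = π/4 × (262 mm)² = 53910 mm^2
F = P × A_cap = 154 bar × A_cap

F ≈ 830 kN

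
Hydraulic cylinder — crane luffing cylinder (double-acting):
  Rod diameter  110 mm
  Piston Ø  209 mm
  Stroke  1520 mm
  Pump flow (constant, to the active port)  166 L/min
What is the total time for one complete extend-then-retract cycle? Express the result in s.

Cap-side area A_cap = π/4 × (209 mm)² = 34310 mm^2
Rod-side annular area A_ann = π/4 × (209² − 110²) = 24800 mm^2
t_ext = A_cap·L/Q = 18.85 s
t_ret = A_ann·L/Q = 13.63 s
t_cycle = t_ext + t_ret

t ≈ 32.5 s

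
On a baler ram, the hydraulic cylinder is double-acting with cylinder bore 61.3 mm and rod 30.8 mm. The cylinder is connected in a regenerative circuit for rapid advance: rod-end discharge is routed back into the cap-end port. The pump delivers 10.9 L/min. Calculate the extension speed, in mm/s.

In regeneration the rod-end outflow joins the pump flow into the cap end, so the net volume the pump must supply per unit advance equals the rod cross-section area.
Rod cross-section A_rod = π/4 × (30.8 mm)² = 745.1 mm^2
v = Q_pump / A_rod

v ≈ 244 mm/s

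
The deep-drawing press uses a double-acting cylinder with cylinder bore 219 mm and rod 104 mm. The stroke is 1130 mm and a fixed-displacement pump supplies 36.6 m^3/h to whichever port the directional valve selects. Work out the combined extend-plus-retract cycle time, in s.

t ≈ 7.43 s

Cap-side area A_cap = π/4 × (219 mm)² = 37670 mm^2
Rod-side annular area A_ann = π/4 × (219² − 104²) = 29170 mm^2
t_ext = A_cap·L/Q = 4.187 s
t_ret = A_ann·L/Q = 3.243 s
t_cycle = t_ext + t_ret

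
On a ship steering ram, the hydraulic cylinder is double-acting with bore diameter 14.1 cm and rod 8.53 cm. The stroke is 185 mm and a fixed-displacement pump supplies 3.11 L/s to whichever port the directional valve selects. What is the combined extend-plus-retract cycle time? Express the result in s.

t ≈ 1.52 s

Cap-side area A_cap = π/4 × (14.1 cm)² = 156.1 cm^2
Rod-side annular area A_ann = π/4 × (14.1² − 8.53²) = 99.00 cm^2
t_ext = A_cap·L/Q = 0.9288 s
t_ret = A_ann·L/Q = 0.5889 s
t_cycle = t_ext + t_ret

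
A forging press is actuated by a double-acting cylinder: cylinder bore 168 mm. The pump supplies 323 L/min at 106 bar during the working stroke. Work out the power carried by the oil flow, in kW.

Hydraulic power = P × Q

W ≈ 57.1 kW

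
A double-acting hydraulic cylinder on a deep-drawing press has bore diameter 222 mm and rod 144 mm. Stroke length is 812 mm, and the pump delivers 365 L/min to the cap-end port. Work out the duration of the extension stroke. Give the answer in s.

t ≈ 5.17 s

Cap-side area A_cap = π/4 × (222 mm)² = 38710 mm^2
Swept volume V = A × L; t = V / Q = A·L / Q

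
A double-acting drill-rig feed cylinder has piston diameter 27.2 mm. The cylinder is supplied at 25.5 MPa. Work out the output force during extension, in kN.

Cap-side area A_cap = π/4 × (27.2 mm)² = 581.1 mm^2
F = P × A_cap = 25.5 MPa × A_cap

F ≈ 14.8 kN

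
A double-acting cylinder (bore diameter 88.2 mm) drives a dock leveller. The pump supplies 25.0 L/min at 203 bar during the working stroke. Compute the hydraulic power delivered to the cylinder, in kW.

Hydraulic power = P × Q

W ≈ 8.46 kW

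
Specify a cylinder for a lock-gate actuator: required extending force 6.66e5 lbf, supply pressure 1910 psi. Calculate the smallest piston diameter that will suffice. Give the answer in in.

D ≈ 21.1 in

Extension force acts on the full piston face: F = P × (π/4)D².
D = √(4F / (πP)) = √(4 × 6.66e5 lbf / (π × 1910 psi))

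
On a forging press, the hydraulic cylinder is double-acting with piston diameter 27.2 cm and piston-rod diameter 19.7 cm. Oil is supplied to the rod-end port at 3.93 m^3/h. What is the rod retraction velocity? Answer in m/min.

Rod-side annular area A_ann = π/4 × (27.2² − 19.7²) = 276.3 cm^2
Flow into the rod-end port fills the annular volume.
v = Q / A

v ≈ 2.37 m/min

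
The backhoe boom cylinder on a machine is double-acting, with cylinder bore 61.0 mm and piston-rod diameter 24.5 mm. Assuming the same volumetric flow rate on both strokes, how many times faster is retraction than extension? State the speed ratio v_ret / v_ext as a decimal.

v_ret/v_ext ≈ 1.19

Cap-side area A_cap = π/4 × (61.0 mm)² = 2922 mm^2
Rod-side annular area A_ann = π/4 × (61.0² − 24.5²) = 2451 mm^2
For equal Q, v ∝ 1/A, so v_ret/v_ext = A_cap/A_ann.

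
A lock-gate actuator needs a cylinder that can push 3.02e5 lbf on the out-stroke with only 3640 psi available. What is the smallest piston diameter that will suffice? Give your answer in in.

D ≈ 10.3 in

Extension force acts on the full piston face: F = P × (π/4)D².
D = √(4F / (πP)) = √(4 × 3.02e5 lbf / (π × 3640 psi))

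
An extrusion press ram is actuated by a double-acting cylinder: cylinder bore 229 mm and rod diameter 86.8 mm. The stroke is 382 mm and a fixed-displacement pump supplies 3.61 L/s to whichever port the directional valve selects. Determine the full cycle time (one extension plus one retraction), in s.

t ≈ 8.09 s

Cap-side area A_cap = π/4 × (229 mm)² = 41190 mm^2
Rod-side annular area A_ann = π/4 × (229² − 86.8²) = 35270 mm^2
t_ext = A_cap·L/Q = 4.358 s
t_ret = A_ann·L/Q = 3.732 s
t_cycle = t_ext + t_ret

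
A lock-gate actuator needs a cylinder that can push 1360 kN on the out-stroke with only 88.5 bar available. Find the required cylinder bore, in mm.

Extension force acts on the full piston face: F = P × (π/4)D².
D = √(4F / (πP)) = √(4 × 1360 kN / (π × 88.5 bar))

D ≈ 442 mm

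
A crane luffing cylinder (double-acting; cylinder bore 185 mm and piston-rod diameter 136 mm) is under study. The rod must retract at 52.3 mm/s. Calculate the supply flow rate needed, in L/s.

Rod-side annular area A_ann = π/4 × (185² − 136²) = 12350 mm^2
Q = A × v

Q ≈ 0.646 L/s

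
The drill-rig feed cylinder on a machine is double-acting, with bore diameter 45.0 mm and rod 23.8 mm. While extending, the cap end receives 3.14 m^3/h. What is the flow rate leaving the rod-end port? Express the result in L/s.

Cap-side area A_cap = π/4 × (45.0 mm)² = 1590 mm^2
Rod-side annular area A_ann = π/4 × (45.0² − 23.8²) = 1146 mm^2
Piston speed v = Q_in/A_cap; rod-end outflow Q_out = v × A_ann = Q_in × A_ann/A_cap.

Q_out ≈ 0.628 L/s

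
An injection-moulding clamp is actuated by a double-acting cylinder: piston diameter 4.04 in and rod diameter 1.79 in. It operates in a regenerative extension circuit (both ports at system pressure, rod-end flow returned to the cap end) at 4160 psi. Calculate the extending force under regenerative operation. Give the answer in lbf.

F ≈ 10500 lbf

With equal pressure on both faces, forces on the annular region cancel; the net push is pressure × rod cross-section.
Rod cross-section A_rod = π/4 × (1.79 in)² = 2.516 in^2
F = P × A_rod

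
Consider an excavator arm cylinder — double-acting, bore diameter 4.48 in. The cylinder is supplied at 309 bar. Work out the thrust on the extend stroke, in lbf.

F ≈ 70600 lbf

Cap-side area A_cap = π/4 × (4.48 in)² = 15.76 in^2
F = P × A_cap = 309 bar × A_cap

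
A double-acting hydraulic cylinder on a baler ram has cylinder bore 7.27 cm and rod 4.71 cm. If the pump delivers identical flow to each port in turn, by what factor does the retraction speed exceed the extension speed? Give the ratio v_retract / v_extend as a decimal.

Cap-side area A_cap = π/4 × (7.27 cm)² = 41.51 cm^2
Rod-side annular area A_ann = π/4 × (7.27² − 4.71²) = 24.09 cm^2
For equal Q, v ∝ 1/A, so v_ret/v_ext = A_cap/A_ann.

v_ret/v_ext ≈ 1.72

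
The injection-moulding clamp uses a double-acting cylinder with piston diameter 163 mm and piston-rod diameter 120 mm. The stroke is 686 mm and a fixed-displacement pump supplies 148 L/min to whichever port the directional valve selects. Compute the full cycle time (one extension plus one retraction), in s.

Cap-side area A_cap = π/4 × (163 mm)² = 20870 mm^2
Rod-side annular area A_ann = π/4 × (163² − 120²) = 9558 mm^2
t_ext = A_cap·L/Q = 5.803 s
t_ret = A_ann·L/Q = 2.658 s
t_cycle = t_ext + t_ret

t ≈ 8.46 s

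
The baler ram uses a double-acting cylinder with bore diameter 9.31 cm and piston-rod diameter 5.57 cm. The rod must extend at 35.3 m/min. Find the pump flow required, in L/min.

Cap-side area A_cap = π/4 × (9.31 cm)² = 68.08 cm^2
Q = A × v

Q ≈ 240 L/min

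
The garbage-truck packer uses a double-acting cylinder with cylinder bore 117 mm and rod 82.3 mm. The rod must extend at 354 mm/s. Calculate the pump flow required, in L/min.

Q ≈ 228 L/min

Cap-side area A_cap = π/4 × (117 mm)² = 10750 mm^2
Q = A × v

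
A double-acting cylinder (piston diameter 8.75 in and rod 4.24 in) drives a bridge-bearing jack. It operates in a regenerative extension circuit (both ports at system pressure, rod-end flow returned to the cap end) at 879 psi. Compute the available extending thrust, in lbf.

F ≈ 12400 lbf

With equal pressure on both faces, forces on the annular region cancel; the net push is pressure × rod cross-section.
Rod cross-section A_rod = π/4 × (4.24 in)² = 14.12 in^2
F = P × A_rod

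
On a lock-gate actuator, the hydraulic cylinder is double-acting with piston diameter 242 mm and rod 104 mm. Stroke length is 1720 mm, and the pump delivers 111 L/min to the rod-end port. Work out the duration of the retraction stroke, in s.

Rod-side annular area A_ann = π/4 × (242² − 104²) = 37500 mm^2
Swept volume V = A × L; t = V / Q = A·L / Q

t ≈ 34.9 s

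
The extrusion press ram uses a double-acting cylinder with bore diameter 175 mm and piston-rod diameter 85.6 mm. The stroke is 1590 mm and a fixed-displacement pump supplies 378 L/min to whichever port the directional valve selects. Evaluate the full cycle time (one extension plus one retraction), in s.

t ≈ 10.7 s

Cap-side area A_cap = π/4 × (175 mm)² = 24050 mm^2
Rod-side annular area A_ann = π/4 × (175² − 85.6²) = 18300 mm^2
t_ext = A_cap·L/Q = 6.070 s
t_ret = A_ann·L/Q = 4.618 s
t_cycle = t_ext + t_ret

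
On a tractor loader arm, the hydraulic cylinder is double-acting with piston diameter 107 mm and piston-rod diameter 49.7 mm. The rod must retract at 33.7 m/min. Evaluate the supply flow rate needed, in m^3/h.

Rod-side annular area A_ann = π/4 × (107² − 49.7²) = 7052 mm^2
Q = A × v

Q ≈ 14.3 m^3/h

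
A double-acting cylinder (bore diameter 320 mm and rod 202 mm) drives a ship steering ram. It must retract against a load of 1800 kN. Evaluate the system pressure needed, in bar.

P ≈ 372 bar

Rod-side annular area A_ann = π/4 × (320² − 202²) = 48380 mm^2
Retraction: pressure acts on the annular area.
P = F / A = 1800 kN / A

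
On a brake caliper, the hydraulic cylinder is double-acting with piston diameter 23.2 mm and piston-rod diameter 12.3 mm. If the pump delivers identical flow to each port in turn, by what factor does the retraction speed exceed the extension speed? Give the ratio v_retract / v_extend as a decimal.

Cap-side area A_cap = π/4 × (23.2 mm)² = 422.7 mm^2
Rod-side annular area A_ann = π/4 × (23.2² − 12.3²) = 303.9 mm^2
For equal Q, v ∝ 1/A, so v_ret/v_ext = A_cap/A_ann.

v_ret/v_ext ≈ 1.39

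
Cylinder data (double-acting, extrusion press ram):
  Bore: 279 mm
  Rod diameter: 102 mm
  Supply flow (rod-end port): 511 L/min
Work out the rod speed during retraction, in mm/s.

Rod-side annular area A_ann = π/4 × (279² − 102²) = 52960 mm^2
Flow into the rod-end port fills the annular volume.
v = Q / A

v ≈ 161 mm/s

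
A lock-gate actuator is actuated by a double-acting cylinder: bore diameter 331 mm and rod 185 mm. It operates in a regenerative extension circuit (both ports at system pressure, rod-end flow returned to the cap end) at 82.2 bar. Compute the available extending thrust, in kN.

With equal pressure on both faces, forces on the annular region cancel; the net push is pressure × rod cross-section.
Rod cross-section A_rod = π/4 × (185 mm)² = 26880 mm^2
F = P × A_rod

F ≈ 221 kN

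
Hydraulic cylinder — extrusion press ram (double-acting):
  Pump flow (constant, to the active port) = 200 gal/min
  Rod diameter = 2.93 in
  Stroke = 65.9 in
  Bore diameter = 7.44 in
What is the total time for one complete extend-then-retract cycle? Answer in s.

t ≈ 6.86 s

Cap-side area A_cap = π/4 × (7.44 in)² = 43.47 in^2
Rod-side annular area A_ann = π/4 × (7.44² − 2.93²) = 36.73 in^2
t_ext = A_cap·L/Q = 3.721 s
t_ret = A_ann·L/Q = 3.144 s
t_cycle = t_ext + t_ret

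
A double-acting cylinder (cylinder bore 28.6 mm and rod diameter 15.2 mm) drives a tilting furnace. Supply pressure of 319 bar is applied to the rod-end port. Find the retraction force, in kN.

F ≈ 14.7 kN

Rod-side annular area A_ann = π/4 × (28.6² − 15.2²) = 461.0 mm^2
On retraction the pressure acts on the annular area (bore minus rod).
F = P × A_ann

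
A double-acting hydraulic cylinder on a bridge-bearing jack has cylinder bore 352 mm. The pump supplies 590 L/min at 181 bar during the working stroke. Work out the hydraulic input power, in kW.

Hydraulic power = P × Q

W ≈ 178 kW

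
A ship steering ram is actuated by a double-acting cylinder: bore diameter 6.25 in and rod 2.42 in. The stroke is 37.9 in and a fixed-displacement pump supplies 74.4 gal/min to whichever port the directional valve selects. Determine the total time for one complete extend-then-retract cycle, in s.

Cap-side area A_cap = π/4 × (6.25 in)² = 30.68 in^2
Rod-side annular area A_ann = π/4 × (6.25² − 2.42²) = 26.08 in^2
t_ext = A_cap·L/Q = 4.059 s
t_ret = A_ann·L/Q = 3.451 s
t_cycle = t_ext + t_ret

t ≈ 7.51 s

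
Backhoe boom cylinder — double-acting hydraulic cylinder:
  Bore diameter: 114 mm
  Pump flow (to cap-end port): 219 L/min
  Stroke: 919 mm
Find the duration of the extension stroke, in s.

t ≈ 2.57 s

Cap-side area A_cap = π/4 × (114 mm)² = 10210 mm^2
Swept volume V = A × L; t = V / Q = A·L / Q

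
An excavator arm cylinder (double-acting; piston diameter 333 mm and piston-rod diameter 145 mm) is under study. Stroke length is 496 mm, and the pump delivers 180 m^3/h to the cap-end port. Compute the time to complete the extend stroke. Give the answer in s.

t ≈ 0.864 s

Cap-side area A_cap = π/4 × (333 mm)² = 87090 mm^2
Swept volume V = A × L; t = V / Q = A·L / Q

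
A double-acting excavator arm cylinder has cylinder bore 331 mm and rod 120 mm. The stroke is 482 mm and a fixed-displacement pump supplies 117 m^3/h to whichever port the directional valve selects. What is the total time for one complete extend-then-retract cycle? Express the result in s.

Cap-side area A_cap = π/4 × (331 mm)² = 86050 mm^2
Rod-side annular area A_ann = π/4 × (331² − 120²) = 74740 mm^2
t_ext = A_cap·L/Q = 1.276 s
t_ret = A_ann·L/Q = 1.108 s
t_cycle = t_ext + t_ret

t ≈ 2.38 s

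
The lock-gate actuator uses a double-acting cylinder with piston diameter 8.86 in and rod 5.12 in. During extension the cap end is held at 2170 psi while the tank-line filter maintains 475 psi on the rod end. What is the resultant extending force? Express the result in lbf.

Cap-side area A_cap = π/4 × (8.86 in)² = 61.65 in^2
Rod-side annular area A_ann = π/4 × (8.86² − 5.12²) = 41.06 in^2
Net thrust = P_cap·A_cap − P_rod·A_ann = 1.338e5 lbf − 19510 lbf

F ≈ 1.14e5 lbf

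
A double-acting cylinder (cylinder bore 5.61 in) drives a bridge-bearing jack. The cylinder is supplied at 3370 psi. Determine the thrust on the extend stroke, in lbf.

Cap-side area A_cap = π/4 × (5.61 in)² = 24.72 in^2
F = P × A_cap = 3370 psi × A_cap

F ≈ 83300 lbf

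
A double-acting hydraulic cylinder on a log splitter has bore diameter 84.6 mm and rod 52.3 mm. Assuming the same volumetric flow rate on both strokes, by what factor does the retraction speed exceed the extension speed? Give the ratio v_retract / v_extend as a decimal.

Cap-side area A_cap = π/4 × (84.6 mm)² = 5621 mm^2
Rod-side annular area A_ann = π/4 × (84.6² − 52.3²) = 3473 mm^2
For equal Q, v ∝ 1/A, so v_ret/v_ext = A_cap/A_ann.

v_ret/v_ext ≈ 1.62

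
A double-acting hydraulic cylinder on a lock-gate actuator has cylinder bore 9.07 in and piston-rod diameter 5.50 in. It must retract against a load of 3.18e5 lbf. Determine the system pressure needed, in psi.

P ≈ 7780 psi

Rod-side annular area A_ann = π/4 × (9.07² − 5.50²) = 40.85 in^2
Retraction: pressure acts on the annular area.
P = F / A = 3.18e5 lbf / A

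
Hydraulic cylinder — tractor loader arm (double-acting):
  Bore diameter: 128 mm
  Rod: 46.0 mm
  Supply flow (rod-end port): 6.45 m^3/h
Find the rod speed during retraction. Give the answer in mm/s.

Rod-side annular area A_ann = π/4 × (128² − 46.0²) = 11210 mm^2
Flow into the rod-end port fills the annular volume.
v = Q / A

v ≈ 160 mm/s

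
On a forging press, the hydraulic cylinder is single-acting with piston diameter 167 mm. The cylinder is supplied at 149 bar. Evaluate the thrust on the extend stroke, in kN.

Cap-side area A_cap = π/4 × (167 mm)² = 21900 mm^2
F = P × A_cap = 149 bar × A_cap

F ≈ 326 kN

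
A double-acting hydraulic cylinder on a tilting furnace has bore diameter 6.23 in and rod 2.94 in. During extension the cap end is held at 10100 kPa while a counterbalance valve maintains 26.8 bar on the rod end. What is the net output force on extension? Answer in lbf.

Cap-side area A_cap = π/4 × (6.23 in)² = 30.48 in^2
Rod-side annular area A_ann = π/4 × (6.23² − 2.94²) = 23.69 in^2
Net thrust = P_cap·A_cap − P_rod·A_ann = 44650 lbf − 9210 lbf

F ≈ 35400 lbf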